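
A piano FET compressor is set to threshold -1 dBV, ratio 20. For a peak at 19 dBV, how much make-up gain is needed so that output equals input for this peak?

19 dB

Without make-up, output = threshold + overshoot/20 = -1 + 1 = 0 dBV.
Gap to target: 19 dB.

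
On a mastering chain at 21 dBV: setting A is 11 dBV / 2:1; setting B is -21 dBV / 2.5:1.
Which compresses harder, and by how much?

B, by 20.2 dB

A: overshoot 10 dB → output overshoot 5 dB → GR 5 dB.
B: overshoot 42 dB → output overshoot 16.8 dB → GR 25.2 dB.
B applies 20.2 dB more gain reduction.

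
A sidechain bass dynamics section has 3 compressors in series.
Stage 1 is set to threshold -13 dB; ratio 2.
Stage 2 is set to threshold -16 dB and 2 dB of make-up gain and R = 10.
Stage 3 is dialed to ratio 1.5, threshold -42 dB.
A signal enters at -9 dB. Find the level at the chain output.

Stage 1: -9 dB is 4 dB over -13 dB; at 2:1 that becomes 2 dB over, giving -11 dB.
Stage 2: -11 dB is 5 dB over -16 dB; at 10:1 that becomes 0.5 dB over, giving -15.5 dB; +2 dB make-up → -13.5 dB.
Stage 3: overshoot 28.5 dB → 28.5/1.5 = 19 dB → -23 dB.

-23 dB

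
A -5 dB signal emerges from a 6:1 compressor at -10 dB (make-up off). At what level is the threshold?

-11 dB

Input is 6 dB above T (since output overshoot × R = input overshoot: (-10 − T)·6 = -5 − T gives T = -11 dB).
Check: -11 + (-5 − (-11))/6 = -11 + 1 = -10 dB. ✓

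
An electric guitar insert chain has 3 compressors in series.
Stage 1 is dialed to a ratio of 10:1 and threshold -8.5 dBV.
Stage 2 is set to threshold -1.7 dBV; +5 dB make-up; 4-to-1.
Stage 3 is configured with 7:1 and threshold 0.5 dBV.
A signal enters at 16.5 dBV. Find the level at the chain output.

-1 dBV

Stage 1: 16.5 dBV is 25 dB over -8.5 dBV; at 10:1 that becomes 2.5 dB over, giving -6 dBV.
Stage 2: -6 dBV is at or below the -1.7 dBV threshold — no compression; make-up brings it to -1 dBV.
Stage 3: -1 dBV is at or below the 0.5 dBV threshold — no compression; output -1 dBV.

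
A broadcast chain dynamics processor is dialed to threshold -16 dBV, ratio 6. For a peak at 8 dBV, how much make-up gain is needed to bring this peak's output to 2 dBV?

The peak compresses to -16 + 24/6 = -12 dBV.
To reach 2 dBV requires 2 − (-12) = 14 dB of make-up.

14 dB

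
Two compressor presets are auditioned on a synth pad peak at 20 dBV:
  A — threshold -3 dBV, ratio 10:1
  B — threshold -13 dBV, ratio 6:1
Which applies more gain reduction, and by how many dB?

B, by 6.8 dB

A: overshoot 23 dB → output overshoot 2.3 dB → GR 20.7 dB.
B: overshoot 33 dB → output overshoot 5.5 dB → GR 27.5 dB.
B reduces 6.8 dB more.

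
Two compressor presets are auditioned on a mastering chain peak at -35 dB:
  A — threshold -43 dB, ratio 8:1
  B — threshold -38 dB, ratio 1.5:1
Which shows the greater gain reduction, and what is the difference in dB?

A, by 6 dB

A: overshoot 8 dB → output overshoot 1 dB → GR 7 dB.
B: overshoot 3 dB → output overshoot 2 dB → GR 1 dB.
A reduces 6 dB more.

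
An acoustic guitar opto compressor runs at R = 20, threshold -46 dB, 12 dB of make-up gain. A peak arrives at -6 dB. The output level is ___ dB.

-6 dB sits 40 dB over threshold.
The 40 dB excess becomes 2 dB after 20:1 reduction.
Output = -46 + 2 = -44 dB; make-up adds 12 dB, giving -32 dB.

-32 dB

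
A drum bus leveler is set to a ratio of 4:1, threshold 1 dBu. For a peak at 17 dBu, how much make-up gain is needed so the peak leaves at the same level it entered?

12 dB

The peak compresses to 1 + 16/4 = 5 dBu.
To reach 17 dBu requires 17 − 5 = 12 dB of make-up.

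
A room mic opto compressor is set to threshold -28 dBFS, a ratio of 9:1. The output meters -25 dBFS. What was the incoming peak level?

-1 dBFS

The compressed level sits -25 − (-28) = 3 dB over threshold.
Undo the ratio: input overshoot = 3 × 9 = 27 dB, giving input = -1 dBFS.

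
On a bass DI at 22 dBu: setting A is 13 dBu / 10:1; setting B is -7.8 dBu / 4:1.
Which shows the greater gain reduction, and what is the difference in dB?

A: overshoot 9 dB → output overshoot 0.9 dB → GR 8.1 dB.
B: overshoot 29.8 dB → output overshoot 7.45 dB → GR 22.35 dB.
B reduces 14.25 dB more.

B, by 14.25 dB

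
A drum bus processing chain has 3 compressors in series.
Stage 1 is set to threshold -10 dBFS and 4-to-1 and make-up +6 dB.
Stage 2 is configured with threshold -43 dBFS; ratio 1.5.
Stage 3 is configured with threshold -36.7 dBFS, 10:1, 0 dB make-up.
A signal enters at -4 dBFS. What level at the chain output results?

-34.63 dBFS

Stage 1: 6 dB above -10 dBFS, reduced 4:1 to 1.5 dB above → -8.5 dBFS; +6 dB make-up → -2.5 dBFS.
Stage 2: 40.5 dB above -43 dBFS, reduced 1.5:1 to 27 dB above → -16 dBFS.
Stage 3: 20.7 dB above -36.7 dBFS, reduced 10:1 to 2.07 dB above → -34.63 dBFS.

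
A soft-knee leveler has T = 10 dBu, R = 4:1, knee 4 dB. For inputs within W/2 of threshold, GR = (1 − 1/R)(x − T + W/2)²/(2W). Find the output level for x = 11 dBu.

10.15625 dBu

x − T + W/2 = 11 − 10 + 2 = 3.
GR = (1 − 1/4) × 3² / 8 = 0.75 × 9 / 8 = 0.84375 dB.
Output = 11 − 0.84375 = 10.15625 dBu.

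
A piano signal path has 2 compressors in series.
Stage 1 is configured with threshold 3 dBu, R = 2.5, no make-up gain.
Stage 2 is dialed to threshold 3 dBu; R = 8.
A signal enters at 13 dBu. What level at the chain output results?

3.5 dBu

Stage 1: 13 dBu is 10 dB over 3 dBu; at 2.5:1 that becomes 4 dB over, giving 7 dBu.
Stage 2: overshoot 4 dB → 4/8 = 0.5 dB → 3.5 dBu.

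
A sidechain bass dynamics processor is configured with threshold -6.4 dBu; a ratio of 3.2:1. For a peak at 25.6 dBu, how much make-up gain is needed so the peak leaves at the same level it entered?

Without make-up, output = threshold + overshoot/3.2 = -6.4 + 10 = 3.6 dBu.
Gap to target: 22 dB.

22 dB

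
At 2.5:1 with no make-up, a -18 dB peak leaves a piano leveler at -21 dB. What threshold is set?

-23 dB

Let T be the threshold. Output overshoot = (input overshoot)/R, so -21 − T = (-18 − T)/2.5.
2.5·(-21 − T) = -18 − T → 1.5·T = -52.5 − (-18) = -34.5.
T = -34.5/1.5 = -23 dB.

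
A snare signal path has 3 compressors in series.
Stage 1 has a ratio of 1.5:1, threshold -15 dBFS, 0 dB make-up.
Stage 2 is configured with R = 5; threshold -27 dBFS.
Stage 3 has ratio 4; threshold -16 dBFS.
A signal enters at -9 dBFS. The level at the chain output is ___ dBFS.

-23.8 dBFS

Stage 1: -9 dBFS is 6 dB over -15 dBFS; at 1.5:1 that becomes 4 dB over, giving -11 dBFS.
Stage 2: 16 dB above -27 dBFS, reduced 5:1 to 3.2 dB above → -23.8 dBFS.
Stage 3: -23.8 dBFS is at or below the -16 dBFS threshold — no compression; output -23.8 dBFS.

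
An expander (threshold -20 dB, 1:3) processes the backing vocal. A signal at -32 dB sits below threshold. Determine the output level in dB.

The input is 12 dB below the -20 dB threshold.
A 1:3 expander multiplies undershoot by 3: 12 × 3 = 36 dB below threshold.
Output = -20 − 36 = -56 dB.

-56 dB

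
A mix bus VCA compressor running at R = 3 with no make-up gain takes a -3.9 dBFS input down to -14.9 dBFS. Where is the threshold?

Gain reduction = -3.9 − (-14.9) = 11 dB; output overshoot = GR / (R − 1) = 11 / 2 = 5.5 dB.
Threshold = output − output overshoot = -14.9 − 5.5 = -20.4 dBFS.

-20.4 dBFS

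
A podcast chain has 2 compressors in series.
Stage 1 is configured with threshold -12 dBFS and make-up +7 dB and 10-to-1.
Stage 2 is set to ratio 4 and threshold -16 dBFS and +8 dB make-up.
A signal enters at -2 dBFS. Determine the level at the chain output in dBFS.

-5 dBFS

Stage 1: -2 dBFS is 10 dB over -12 dBFS; at 10:1 that becomes 1 dB over, giving -11 dBFS; +7 dB make-up → -4 dBFS.
Stage 2: 12 dB above -16 dBFS, reduced 4:1 to 3 dB above → -13 dBFS; +8 dB make-up → -5 dBFS.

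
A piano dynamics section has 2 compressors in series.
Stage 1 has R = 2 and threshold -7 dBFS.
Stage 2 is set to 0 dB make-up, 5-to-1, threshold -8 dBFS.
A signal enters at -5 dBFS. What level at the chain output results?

Stage 1: -5 dBFS is 2 dB over -7 dBFS; at 2:1 that becomes 1 dB over, giving -6 dBFS.
Stage 2: 2 dB above -8 dBFS, reduced 5:1 to 0.4 dB above → -7.6 dBFS.

-7.6 dBFS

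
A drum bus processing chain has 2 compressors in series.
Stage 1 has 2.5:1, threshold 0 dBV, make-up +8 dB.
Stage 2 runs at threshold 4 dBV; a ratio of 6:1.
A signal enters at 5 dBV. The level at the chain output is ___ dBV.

Stage 1: 5 dB above 0 dBV, reduced 2.5:1 to 2 dB above → 2 dBV; +8 dB make-up → 10 dBV.
Stage 2: overshoot 6 dB → 6/6 = 1 dB → 5 dBV.

5 dBV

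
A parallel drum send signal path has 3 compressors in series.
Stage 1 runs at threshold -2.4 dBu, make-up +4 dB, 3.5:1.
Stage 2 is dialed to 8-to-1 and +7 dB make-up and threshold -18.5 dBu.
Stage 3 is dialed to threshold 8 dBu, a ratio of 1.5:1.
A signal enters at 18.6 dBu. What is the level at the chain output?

-8.2375 dBu

Stage 1: 18.6 dBu is 21 dB over -2.4 dBu; at 3.5:1 that becomes 6 dB over, giving 3.6 dBu; +4 dB make-up → 7.6 dBu.
Stage 2: overshoot 26.1 dB → 26.1/8 = 3.2625 dB → -15.2375 dBu; +7 dB make-up → -8.2375 dBu.
Stage 3: -8.2375 dBu is at or below the 8 dBu threshold — no compression; output -8.2375 dBu.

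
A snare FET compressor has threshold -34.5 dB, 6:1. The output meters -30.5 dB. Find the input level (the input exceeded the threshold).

-10.5 dB

That's 4 dB above the -34.5 dB threshold.
Input overshoot = R × output overshoot = 24 dB → input = -34.5 + 24 = -10.5 dB.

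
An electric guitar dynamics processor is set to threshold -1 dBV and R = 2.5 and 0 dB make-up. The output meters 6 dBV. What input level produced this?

Post-compression overshoot = 6 − (-1) = 7 dB.
Input overshoot = R × output overshoot = 17.5 dB → input = -1 + 17.5 = 16.5 dBV.

16.5 dBV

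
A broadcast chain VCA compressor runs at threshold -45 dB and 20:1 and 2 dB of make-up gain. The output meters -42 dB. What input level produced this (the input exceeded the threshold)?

-25 dB

Stripping the +2 dB make-up gives -44 dB at the gain stage.
The compressed level sits -44 − (-45) = 1 dB over threshold.
Before 20:1 compression the overshoot was 1 × 20 = 20 dB, so input = -45 + 20 = -25 dB.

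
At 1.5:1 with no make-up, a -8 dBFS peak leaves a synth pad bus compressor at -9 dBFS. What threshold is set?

Let T be the threshold. Output overshoot = (input overshoot)/R, so -9 − T = (-8 − T)/1.5.
1.5·(-9 − T) = -8 − T → 0.5·T = -13.5 − (-8) = -5.5.
T = -5.5/0.5 = -11 dBFS.

-11 dBFS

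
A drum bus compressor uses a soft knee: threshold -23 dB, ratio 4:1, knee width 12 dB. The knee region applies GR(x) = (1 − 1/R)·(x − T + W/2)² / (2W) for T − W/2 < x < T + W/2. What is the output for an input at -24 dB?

x − T + W/2 = -24 − (-23) + 6 = 5.
GR = (1 − 1/4) × 5² / 24 = 0.75 × 25 / 24 = 0.78125 dB.
Output = -24 − 0.78125 = -24.78125 dB.

-24.78125 dB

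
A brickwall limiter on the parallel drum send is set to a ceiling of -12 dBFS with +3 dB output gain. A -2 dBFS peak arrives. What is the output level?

-9 dBFS

The limiter clamps the peak to its -12 dBFS ceiling.
Output gain then adds 3 dB: -12 + 3 = -9 dBFS.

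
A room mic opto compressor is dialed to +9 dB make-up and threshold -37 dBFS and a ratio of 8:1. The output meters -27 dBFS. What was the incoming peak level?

Before make-up, the level was -27 − 9 = -36 dBFS.
The compressed level sits -36 − (-37) = 1 dB over threshold.
Undo the ratio: input overshoot = 1 × 8 = 8 dB, giving input = -29 dBFS.

-29 dBFS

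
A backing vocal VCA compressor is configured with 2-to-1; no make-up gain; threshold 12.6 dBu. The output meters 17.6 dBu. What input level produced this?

22.6 dBu

The compressed level sits 17.6 − 12.6 = 5 dB over threshold.
Before 2:1 compression the overshoot was 5 × 2 = 10 dB, so input = 12.6 + 10 = 22.6 dBu.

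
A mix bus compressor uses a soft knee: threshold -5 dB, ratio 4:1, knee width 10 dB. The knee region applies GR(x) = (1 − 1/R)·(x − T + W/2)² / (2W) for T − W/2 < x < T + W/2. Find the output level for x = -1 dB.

-4.0375 dB

x − T + W/2 = -1 − (-5) + 5 = 9.
GR = (1 − 1/4) × 9² / 20 = 0.75 × 81 / 20 = 3.0375 dB.
Output = -1 − 3.0375 = -4.0375 dB.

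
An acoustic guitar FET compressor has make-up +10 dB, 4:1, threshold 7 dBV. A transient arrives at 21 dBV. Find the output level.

Overshoot: 21 − 7 = 14 dB.
4:1 compression reduces that to 14/4 = 3.5 dB over.
Output = 7 + 3.5 = 10.5 dBV; make-up adds 10 dB, giving 20.5 dBV.

20.5 dBV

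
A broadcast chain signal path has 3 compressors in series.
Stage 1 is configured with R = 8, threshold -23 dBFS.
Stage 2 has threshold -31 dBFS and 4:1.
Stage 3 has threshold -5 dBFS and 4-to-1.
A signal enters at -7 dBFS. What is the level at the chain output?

Stage 1: 16 dB above -23 dBFS, reduced 8:1 to 2 dB above → -21 dBFS.
Stage 2: 10 dB above -31 dBFS, reduced 4:1 to 2.5 dB above → -28.5 dBFS.
Stage 3: -28.5 dBFS ≤ -5 dBFS, so stage 3 doesn't engage; output -28.5 dBFS.

-28.5 dBFS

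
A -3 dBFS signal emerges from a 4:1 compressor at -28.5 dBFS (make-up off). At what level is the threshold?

-37 dBFS

Let T be the threshold. Output overshoot = (input overshoot)/R, so -28.5 − T = (-3 − T)/4.
4·(-28.5 − T) = -3 − T → 3·T = -114 − (-3) = -111.
T = -111/3 = -37 dBFS.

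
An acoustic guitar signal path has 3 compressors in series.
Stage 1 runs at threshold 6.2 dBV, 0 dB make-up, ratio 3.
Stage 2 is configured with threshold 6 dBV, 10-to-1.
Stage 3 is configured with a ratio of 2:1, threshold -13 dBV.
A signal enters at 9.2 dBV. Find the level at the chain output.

Stage 1: 3 dB above 6.2 dBV, reduced 3:1 to 1 dB above → 7.2 dBV.
Stage 2: 7.2 dBV is 1.2 dB over 6 dBV; at 10:1 that becomes 0.12 dB over, giving 6.12 dBV.
Stage 3: 6.12 dBV is 19.12 dB over -13 dBV; at 2:1 that becomes 9.56 dB over, giving -3.44 dBV.

-3.44 dBV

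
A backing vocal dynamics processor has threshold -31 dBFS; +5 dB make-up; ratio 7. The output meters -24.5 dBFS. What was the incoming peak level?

Stripping the +5 dB make-up gives -29.5 dBFS at the gain stage.
Post-compression overshoot = -29.5 − (-31) = 1.5 dB.
Undo the ratio: input overshoot = 1.5 × 7 = 10.5 dB, giving input = -20.5 dBFS.

-20.5 dBFS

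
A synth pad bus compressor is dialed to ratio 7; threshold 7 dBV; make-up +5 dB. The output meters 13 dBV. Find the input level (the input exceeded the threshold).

14 dBV

Remove make-up: 13 − 5 = 8 dBV.
That's 1 dB above the 7 dBV threshold.
Before 7:1 compression the overshoot was 1 × 7 = 7 dB, so input = 7 + 7 = 14 dBV.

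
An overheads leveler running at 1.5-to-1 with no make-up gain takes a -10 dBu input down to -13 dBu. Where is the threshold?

-19 dBu

Let T be the threshold. Output overshoot = (input overshoot)/R, so -13 − T = (-10 − T)/1.5.
1.5·(-13 − T) = -10 − T → 0.5·T = -19.5 − (-10) = -9.5.
T = -9.5/0.5 = -19 dBu.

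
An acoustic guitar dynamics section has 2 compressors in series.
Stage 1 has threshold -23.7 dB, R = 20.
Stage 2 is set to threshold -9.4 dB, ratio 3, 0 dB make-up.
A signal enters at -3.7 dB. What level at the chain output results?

Stage 1: overshoot 20 dB → 20/20 = 1 dB → -22.7 dB.
Stage 2: below threshold (-22.7 ≤ -9.4); passes unchanged; output -22.7 dB.

-22.7 dB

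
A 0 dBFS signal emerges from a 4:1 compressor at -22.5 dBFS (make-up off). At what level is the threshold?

-30 dBFS

Input is 30 dB above T (since output overshoot × R = input overshoot: (-22.5 − T)·4 = 0 − T gives T = -30 dBFS).
Check: -30 + (0 − (-30))/4 = -30 + 7.5 = -22.5 dBFS. ✓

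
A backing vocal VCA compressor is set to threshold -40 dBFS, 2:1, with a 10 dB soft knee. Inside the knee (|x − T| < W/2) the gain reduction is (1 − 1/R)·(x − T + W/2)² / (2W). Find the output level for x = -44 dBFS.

-44.025 dBFS

x − T + W/2 = -44 − (-40) + 5 = 1.
GR = (1 − 1/2) × 1² / 20 = 0.5 × 1 / 20 = 0.025 dB.
Output = -44 − 0.025 = -44.025 dBFS.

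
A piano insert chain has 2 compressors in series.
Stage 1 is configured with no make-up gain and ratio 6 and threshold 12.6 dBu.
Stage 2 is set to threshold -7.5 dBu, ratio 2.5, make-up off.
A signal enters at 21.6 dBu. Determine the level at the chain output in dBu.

1.14 dBu

Stage 1: overshoot 9 dB → 9/6 = 1.5 dB → 14.1 dBu.
Stage 2: overshoot 21.6 dB → 21.6/2.5 = 8.64 dB → 1.14 dBu.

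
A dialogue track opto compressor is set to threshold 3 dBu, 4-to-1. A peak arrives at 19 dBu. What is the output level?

7 dBu

The input is 16 dB above the 3 dBu threshold.
At 4:1 the overshoot is divided by 4, leaving 4 dB above threshold.
So the level is 3 + 4 = 7 dBu.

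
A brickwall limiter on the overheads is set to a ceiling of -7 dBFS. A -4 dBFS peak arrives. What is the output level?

-7 dBFS

A brickwall limiter is an ∞:1 compressor: any input above the ceiling is clamped to -7 dBFS.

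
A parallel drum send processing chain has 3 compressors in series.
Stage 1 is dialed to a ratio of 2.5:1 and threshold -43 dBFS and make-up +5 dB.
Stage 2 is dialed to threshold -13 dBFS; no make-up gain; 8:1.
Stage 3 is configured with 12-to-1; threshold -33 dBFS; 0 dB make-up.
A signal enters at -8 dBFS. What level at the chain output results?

Stage 1: -8 dBFS is 35 dB over -43 dBFS; at 2.5:1 that becomes 14 dB over, giving -29 dBFS; +5 dB make-up → -24 dBFS.
Stage 2: -24 dBFS is at or below the -13 dBFS threshold — no compression; output -24 dBFS.
Stage 3: 9 dB above -33 dBFS, reduced 12:1 to 0.75 dB above → -32.25 dBFS.

-32.25 dBFS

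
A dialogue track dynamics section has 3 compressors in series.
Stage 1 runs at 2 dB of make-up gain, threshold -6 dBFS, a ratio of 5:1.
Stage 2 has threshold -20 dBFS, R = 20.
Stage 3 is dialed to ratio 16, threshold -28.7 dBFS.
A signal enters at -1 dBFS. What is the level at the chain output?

-28.103125 dBFS

Stage 1: -1 dBFS is 5 dB over -6 dBFS; at 5:1 that becomes 1 dB over, giving -5 dBFS; +2 dB make-up → -3 dBFS.
Stage 2: 17 dB above -20 dBFS, reduced 20:1 to 0.85 dB above → -19.15 dBFS.
Stage 3: -19.15 dBFS is 9.55 dB over -28.7 dBFS; at 16:1 that becomes 0.596875 dB over, giving -28.103125 dBFS.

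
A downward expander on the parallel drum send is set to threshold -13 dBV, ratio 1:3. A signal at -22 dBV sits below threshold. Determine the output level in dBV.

-40 dBV

Below threshold, a 1:3 expander applies gain = (3−1)×(T − x) of attenuation.
(3−1) × 9 = 18 dB, so output = -22 − 18 = -40 dBV.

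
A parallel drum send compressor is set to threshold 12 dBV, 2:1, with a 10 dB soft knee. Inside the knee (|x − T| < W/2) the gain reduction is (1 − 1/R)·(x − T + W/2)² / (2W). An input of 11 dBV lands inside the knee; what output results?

x − T + W/2 = 11 − 12 + 5 = 4.
GR = (1 − 1/2) × 4² / 20 = 0.5 × 16 / 20 = 0.4 dB.
Output = 11 − 0.4 = 10.6 dBV.

10.6 dBV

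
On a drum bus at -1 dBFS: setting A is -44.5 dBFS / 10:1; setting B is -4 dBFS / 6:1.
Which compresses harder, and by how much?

A: GR = 43.5 − 43.5/10 = 39.15 dB.
B: GR = 3 − 3/6 = 2.5 dB.
Difference: 36.65 dB in favour of A.

A, by 36.65 dB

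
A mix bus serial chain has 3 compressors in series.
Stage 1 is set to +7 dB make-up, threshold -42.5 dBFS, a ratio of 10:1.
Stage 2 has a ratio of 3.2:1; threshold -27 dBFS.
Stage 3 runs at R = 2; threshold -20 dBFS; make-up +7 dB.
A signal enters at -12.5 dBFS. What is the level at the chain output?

-25.5 dBFS

Stage 1: -12.5 dBFS is 30 dB over -42.5 dBFS; at 10:1 that becomes 3 dB over, giving -39.5 dBFS; +7 dB make-up → -32.5 dBFS.
Stage 2: -32.5 dBFS ≤ -27 dBFS, so stage 2 doesn't engage; output -32.5 dBFS.
Stage 3: below threshold (-32.5 ≤ -20); passes unchanged; make-up brings it to -25.5 dBFS.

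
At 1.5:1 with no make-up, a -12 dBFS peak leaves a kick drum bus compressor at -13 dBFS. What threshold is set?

Input is 3 dB above T (since output overshoot × R = input overshoot: (-13 − T)·1.5 = -12 − T gives T = -15 dBFS).
Check: -15 + (-12 − (-15))/1.5 = -15 + 2 = -13 dBFS. ✓

-15 dBFS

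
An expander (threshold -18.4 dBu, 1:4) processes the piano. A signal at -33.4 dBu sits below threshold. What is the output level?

-78.4 dBu

Undershoot = (-18.4) − (-33.4) = 15 dB.
At 1:4, that expands to 60 dB under threshold.
Output = -18.4 − 60 = -78.4 dBu.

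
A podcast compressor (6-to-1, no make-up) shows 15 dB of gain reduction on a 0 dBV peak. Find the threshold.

Gain reduction = 0 − (-15) = 15 dB; output overshoot = GR / (R − 1) = 15 / 5 = 3 dB.
Threshold = output − output overshoot = -15 − 3 = -18 dBV.

-18 dBV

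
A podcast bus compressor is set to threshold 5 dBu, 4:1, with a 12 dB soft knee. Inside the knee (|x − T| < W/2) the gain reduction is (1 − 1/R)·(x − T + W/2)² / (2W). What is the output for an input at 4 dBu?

x − T + W/2 = 4 − 5 + 6 = 5.
GR = (1 − 1/4) × 5² / 24 = 0.75 × 25 / 24 = 0.78125 dB.
Output = 4 − 0.78125 = 3.21875 dBu.

3.21875 dBu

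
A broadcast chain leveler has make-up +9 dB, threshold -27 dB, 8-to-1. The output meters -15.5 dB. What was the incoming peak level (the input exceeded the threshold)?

Remove make-up: -15.5 − 9 = -24.5 dB.
The compressed level sits -24.5 − (-27) = 2.5 dB over threshold.
Before 8:1 compression the overshoot was 2.5 × 8 = 20 dB, so input = -27 + 20 = -7 dB.

-7 dB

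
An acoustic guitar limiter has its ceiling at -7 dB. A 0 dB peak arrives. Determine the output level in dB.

-7 dB

At ∞:1, everything above -7 dB is held at the ceiling.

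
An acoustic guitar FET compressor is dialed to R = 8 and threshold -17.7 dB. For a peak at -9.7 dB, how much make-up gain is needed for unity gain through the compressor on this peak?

7 dB

Overshoot 8 dB → 8/8 = 1 dB after compression, so the compressed level is -17.7 + 1 = -16.7 dB.
Make-up = target − compressed = -9.7 − (-16.7) = 7 dB.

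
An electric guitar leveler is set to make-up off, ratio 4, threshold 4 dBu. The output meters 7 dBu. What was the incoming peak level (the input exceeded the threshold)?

16 dBu

The compressed level sits 7 − 4 = 3 dB over threshold.
Undo the ratio: input overshoot = 3 × 4 = 12 dB, giving input = 16 dBu.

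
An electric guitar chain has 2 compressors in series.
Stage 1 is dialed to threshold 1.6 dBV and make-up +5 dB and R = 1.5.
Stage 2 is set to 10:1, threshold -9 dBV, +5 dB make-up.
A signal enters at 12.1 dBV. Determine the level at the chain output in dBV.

-1.74 dBV

Stage 1: 12.1 dBV is 10.5 dB over 1.6 dBV; at 1.5:1 that becomes 7 dB over, giving 8.6 dBV; +5 dB make-up → 13.6 dBV.
Stage 2: 13.6 dBV is 22.6 dB over -9 dBV; at 10:1 that becomes 2.26 dB over, giving -6.74 dBV; +5 dB make-up → -1.74 dBV.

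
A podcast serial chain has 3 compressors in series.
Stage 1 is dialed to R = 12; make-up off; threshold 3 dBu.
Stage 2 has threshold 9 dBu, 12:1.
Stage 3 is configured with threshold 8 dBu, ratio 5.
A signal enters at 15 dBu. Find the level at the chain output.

4 dBu

Stage 1: overshoot 12 dB → 12/12 = 1 dB → 4 dBu.
Stage 2: 4 dBu is at or below the 9 dBu threshold — no compression; output 4 dBu.
Stage 3: 4 dBu ≤ 8 dBu, so stage 3 doesn't engage; output 4 dBu.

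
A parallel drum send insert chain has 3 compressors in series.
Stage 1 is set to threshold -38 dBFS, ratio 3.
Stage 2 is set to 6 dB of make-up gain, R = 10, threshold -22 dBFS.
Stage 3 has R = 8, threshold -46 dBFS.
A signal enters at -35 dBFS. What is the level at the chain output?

-44.125 dBFS

Stage 1: overshoot 3 dB → 3/3 = 1 dB → -37 dBFS.
Stage 2: -37 dBFS ≤ -22 dBFS, so stage 2 doesn't engage; make-up brings it to -31 dBFS.
Stage 3: 15 dB above -46 dBFS, reduced 8:1 to 1.875 dB above → -44.125 dBFS.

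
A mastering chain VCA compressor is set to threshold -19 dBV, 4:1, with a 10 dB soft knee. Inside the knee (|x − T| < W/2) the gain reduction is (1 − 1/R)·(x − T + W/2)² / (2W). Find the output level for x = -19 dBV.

x − T + W/2 = -19 − (-19) + 5 = 5.
GR = (1 − 1/4) × 5² / 20 = 0.75 × 25 / 20 = 0.9375 dB.
Output = -19 − 0.9375 = -19.9375 dBV.

-19.9375 dBV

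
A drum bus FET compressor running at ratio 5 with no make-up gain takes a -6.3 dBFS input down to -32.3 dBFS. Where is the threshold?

Gain reduction = -6.3 − (-32.3) = 26 dB; output overshoot = GR / (R − 1) = 26 / 4 = 6.5 dB.
Threshold = output − output overshoot = -32.3 − 6.5 = -38.8 dBFS.

-38.8 dBFS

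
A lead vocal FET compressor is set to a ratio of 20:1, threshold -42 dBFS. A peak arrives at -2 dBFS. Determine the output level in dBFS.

The input is 40 dB above the -42 dBFS threshold.
At 20:1 the overshoot is divided by 20, leaving 2 dB above threshold.
Output = -42 + 2 = -40 dBFS.

-40 dBFS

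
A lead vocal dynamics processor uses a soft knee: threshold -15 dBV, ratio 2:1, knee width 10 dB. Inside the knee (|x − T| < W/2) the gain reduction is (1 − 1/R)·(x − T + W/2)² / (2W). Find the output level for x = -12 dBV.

x − T + W/2 = -12 − (-15) + 5 = 8.
GR = (1 − 1/2) × 8² / 20 = 0.5 × 64 / 20 = 1.6 dB.
Output = -12 − 1.6 = -13.6 dBV.

-13.6 dBV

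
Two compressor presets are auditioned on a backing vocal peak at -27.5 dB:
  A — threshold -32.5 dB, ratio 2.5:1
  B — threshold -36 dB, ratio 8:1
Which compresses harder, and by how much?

B, by 4.4375 dB

A: 5 dB over, compressed to 2 dB over, so 3 dB of GR.
B: 8.5 dB over, compressed to 1.0625 dB over, so 7.4375 dB of GR.
B reduces 4.4375 dB more.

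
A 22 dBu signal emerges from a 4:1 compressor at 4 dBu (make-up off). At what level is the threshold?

Gain reduction = 22 − 4 = 18 dB; output overshoot = GR / (R − 1) = 18 / 3 = 6 dB.
Threshold = output − output overshoot = 4 − 6 = -2 dBu.

-2 dBu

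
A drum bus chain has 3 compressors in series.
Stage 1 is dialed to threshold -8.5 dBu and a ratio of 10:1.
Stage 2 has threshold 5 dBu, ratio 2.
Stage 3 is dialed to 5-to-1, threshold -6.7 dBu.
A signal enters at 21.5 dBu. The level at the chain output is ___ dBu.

Stage 1: overshoot 30 dB → 30/10 = 3 dB → -5.5 dBu.
Stage 2: -5.5 dBu is at or below the 5 dBu threshold — no compression; output -5.5 dBu.
Stage 3: -5.5 dBu is 1.2 dB over -6.7 dBu; at 5:1 that becomes 0.24 dB over, giving -6.46 dBu.

-6.46 dBu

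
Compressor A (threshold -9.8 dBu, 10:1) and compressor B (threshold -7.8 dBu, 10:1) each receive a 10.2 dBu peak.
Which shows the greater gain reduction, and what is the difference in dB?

A, by 1.8 dB

A: GR = 20 − 20/10 = 18 dB.
B: GR = 18 − 18/10 = 16.2 dB.
A applies 1.8 dB more gain reduction.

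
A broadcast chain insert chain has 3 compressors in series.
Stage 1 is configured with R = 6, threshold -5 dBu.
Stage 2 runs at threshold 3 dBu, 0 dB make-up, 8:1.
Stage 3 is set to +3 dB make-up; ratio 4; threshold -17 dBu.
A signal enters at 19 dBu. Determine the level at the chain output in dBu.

-10 dBu

Stage 1: overshoot 24 dB → 24/6 = 4 dB → -1 dBu.
Stage 2: -1 dBu ≤ 3 dBu, so stage 2 doesn't engage; output -1 dBu.
Stage 3: 16 dB above -17 dBu, reduced 4:1 to 4 dB above → -13 dBu; +3 dB make-up → -10 dBu.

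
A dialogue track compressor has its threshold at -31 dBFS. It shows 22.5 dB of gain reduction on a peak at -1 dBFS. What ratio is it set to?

4:1

Input overshoot = -1 − (-31) = 30 dB.
Output overshoot = 30 − 22.5 = 7.5 dB.
Ratio = input overshoot / output overshoot = 30 / 7.5 = 4.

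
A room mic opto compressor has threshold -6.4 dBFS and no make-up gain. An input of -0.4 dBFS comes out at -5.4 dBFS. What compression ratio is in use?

6:1

Input overshoot = -0.4 − (-6.4) = 6 dB; output overshoot = -5.4 − (-6.4) = 1 dB.
Ratio = 6 / 1 = 6.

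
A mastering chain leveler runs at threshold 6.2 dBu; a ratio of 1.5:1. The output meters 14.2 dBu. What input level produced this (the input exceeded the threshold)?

18.2 dBu

Post-compression overshoot = 14.2 − 6.2 = 8 dB.
Input overshoot = R × output overshoot = 12 dB → input = 6.2 + 12 = 18.2 dBu.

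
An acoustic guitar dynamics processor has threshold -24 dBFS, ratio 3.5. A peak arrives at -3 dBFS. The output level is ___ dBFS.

-18 dBFS

The input is 21 dB above the -24 dBFS threshold.
The 21 dB excess becomes 6 dB after 3.5:1 reduction.
That puts the output at -18 dBFS.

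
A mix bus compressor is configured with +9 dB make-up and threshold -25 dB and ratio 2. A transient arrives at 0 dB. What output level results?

-3.5 dB

The input is 25 dB above the -25 dB threshold.
The 25 dB excess becomes 12.5 dB after 2:1 reduction.
So the level is -25 + 12.5 = -12.5 dB; make-up adds 9 dB, giving -3.5 dB.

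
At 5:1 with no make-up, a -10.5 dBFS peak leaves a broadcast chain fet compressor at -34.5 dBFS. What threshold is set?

-40.5 dBFS

Let T be the threshold. Output overshoot = (input overshoot)/R, so -34.5 − T = (-10.5 − T)/5.
5·(-34.5 − T) = -10.5 − T → 4·T = -172.5 − (-10.5) = -162.
T = -162/4 = -40.5 dBFS.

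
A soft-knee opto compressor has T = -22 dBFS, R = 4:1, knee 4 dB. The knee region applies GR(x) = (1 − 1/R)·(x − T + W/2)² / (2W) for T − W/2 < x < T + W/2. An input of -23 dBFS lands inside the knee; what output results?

-23.09375 dBFS

x − T + W/2 = -23 − (-22) + 2 = 1.
GR = (1 − 1/4) × 1² / 8 = 0.75 × 1 / 8 = 0.09375 dB.
Output = -23 − 0.09375 = -23.09375 dBFS.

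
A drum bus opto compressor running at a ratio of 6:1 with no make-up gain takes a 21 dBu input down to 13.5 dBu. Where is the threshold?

12 dBu

Gain reduction = 21 − 13.5 = 7.5 dB; output overshoot = GR / (R − 1) = 7.5 / 5 = 1.5 dB.
Threshold = output − output overshoot = 13.5 − 1.5 = 12 dBu.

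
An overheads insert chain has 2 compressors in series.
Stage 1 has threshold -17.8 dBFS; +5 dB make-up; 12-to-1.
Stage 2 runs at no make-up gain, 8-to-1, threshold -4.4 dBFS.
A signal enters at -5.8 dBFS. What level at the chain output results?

Stage 1: overshoot 12 dB → 12/12 = 1 dB → -16.8 dBFS; +5 dB make-up → -11.8 dBFS.
Stage 2: -11.8 dBFS is at or below the -4.4 dBFS threshold — no compression; output -11.8 dBFS.

-11.8 dBFS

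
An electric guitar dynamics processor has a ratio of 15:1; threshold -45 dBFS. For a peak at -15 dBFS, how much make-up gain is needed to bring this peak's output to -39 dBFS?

The peak compresses to -45 + 30/15 = -43 dBFS.
To reach -39 dBFS requires -39 − (-43) = 4 dB of make-up.

4 dB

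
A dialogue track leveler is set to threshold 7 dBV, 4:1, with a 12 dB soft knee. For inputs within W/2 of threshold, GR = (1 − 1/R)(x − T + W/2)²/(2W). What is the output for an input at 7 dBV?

5.875 dBV

x − T + W/2 = 7 − 7 + 6 = 6.
GR = (1 − 1/4) × 6² / 24 = 0.75 × 36 / 24 = 1.125 dB.
Output = 7 − 1.125 = 5.875 dBV.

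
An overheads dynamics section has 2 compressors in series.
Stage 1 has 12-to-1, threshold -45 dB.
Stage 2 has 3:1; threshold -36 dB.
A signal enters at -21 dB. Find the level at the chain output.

-43 dB

Stage 1: overshoot 24 dB → 24/12 = 2 dB → -43 dB.
Stage 2: below threshold (-43 ≤ -36); passes unchanged; output -43 dB.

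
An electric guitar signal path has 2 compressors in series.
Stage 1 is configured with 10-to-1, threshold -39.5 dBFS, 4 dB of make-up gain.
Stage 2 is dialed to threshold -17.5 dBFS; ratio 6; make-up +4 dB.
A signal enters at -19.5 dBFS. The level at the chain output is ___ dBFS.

Stage 1: overshoot 20 dB → 20/10 = 2 dB → -37.5 dBFS; +4 dB make-up → -33.5 dBFS.
Stage 2: -33.5 dBFS is at or below the -17.5 dBFS threshold — no compression; make-up brings it to -29.5 dBFS.

-29.5 dBFS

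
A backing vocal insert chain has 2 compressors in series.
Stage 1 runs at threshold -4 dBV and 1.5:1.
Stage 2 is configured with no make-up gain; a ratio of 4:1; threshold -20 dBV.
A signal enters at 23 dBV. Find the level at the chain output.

Stage 1: 23 dBV is 27 dB over -4 dBV; at 1.5:1 that becomes 18 dB over, giving 14 dBV.
Stage 2: overshoot 34 dB → 34/4 = 8.5 dB → -11.5 dBV.

-11.5 dBV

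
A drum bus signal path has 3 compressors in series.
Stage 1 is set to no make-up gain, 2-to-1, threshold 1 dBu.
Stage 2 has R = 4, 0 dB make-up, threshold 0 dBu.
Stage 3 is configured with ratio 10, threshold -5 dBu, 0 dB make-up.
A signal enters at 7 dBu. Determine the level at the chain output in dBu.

-4.4 dBu

Stage 1: 7 dBu is 6 dB over 1 dBu; at 2:1 that becomes 3 dB over, giving 4 dBu.
Stage 2: overshoot 4 dB → 4/4 = 1 dB → 1 dBu.
Stage 3: 6 dB above -5 dBu, reduced 10:1 to 0.6 dB above → -4.4 dBu.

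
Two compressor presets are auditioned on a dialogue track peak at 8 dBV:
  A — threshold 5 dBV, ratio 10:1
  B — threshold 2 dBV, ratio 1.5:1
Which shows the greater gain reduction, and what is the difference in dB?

A, by 0.7 dB

A: overshoot 3 dB → output overshoot 0.3 dB → GR 2.7 dB.
B: overshoot 6 dB → output overshoot 4 dB → GR 2 dB.
Difference: 0.7 dB in favour of A.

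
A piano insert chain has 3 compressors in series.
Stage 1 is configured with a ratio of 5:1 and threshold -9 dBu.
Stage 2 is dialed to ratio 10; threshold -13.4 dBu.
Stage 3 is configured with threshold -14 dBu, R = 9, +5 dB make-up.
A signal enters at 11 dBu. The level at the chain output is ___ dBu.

-8.84 dBu

Stage 1: 20 dB above -9 dBu, reduced 5:1 to 4 dB above → -5 dBu.
Stage 2: -5 dBu is 8.4 dB over -13.4 dBu; at 10:1 that becomes 0.84 dB over, giving -12.56 dBu.
Stage 3: 1.44 dB above -14 dBu, reduced 9:1 to 0.16 dB above → -13.84 dBu; +5 dB make-up → -8.84 dBu.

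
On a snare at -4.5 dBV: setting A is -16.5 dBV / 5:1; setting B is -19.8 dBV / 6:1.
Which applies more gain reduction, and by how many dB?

B, by 3.15 dB

A: GR = 12 − 12/5 = 9.6 dB.
B: GR = 15.3 − 15.3/6 = 12.75 dB.
B applies 3.15 dB more gain reduction.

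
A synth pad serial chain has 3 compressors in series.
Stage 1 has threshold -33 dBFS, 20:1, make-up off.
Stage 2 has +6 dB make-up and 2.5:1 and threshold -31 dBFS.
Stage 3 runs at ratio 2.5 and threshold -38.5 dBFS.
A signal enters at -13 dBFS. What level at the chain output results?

Stage 1: 20 dB above -33 dBFS, reduced 20:1 to 1 dB above → -32 dBFS.
Stage 2: -32 dBFS is at or below the -31 dBFS threshold — no compression; make-up brings it to -26 dBFS.
Stage 3: overshoot 12.5 dB → 12.5/2.5 = 5 dB → -33.5 dBFS.

-33.5 dBFS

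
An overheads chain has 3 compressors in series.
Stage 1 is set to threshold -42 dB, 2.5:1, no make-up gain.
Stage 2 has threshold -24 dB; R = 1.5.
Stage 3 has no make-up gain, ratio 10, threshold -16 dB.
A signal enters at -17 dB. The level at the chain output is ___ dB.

Stage 1: 25 dB above -42 dB, reduced 2.5:1 to 10 dB above → -32 dB.
Stage 2: -32 dB ≤ -24 dB, so stage 2 doesn't engage; output -32 dB.
Stage 3: below threshold (-32 ≤ -16); passes unchanged; output -32 dB.

-32 dB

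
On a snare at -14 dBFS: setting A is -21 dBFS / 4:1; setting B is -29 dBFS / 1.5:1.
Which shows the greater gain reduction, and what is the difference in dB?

A: 7 dB over, compressed to 1.75 dB over, so 5.25 dB of GR.
B: 15 dB over, compressed to 10 dB over, so 5 dB of GR.
A applies 0.25 dB more gain reduction.

A, by 0.25 dB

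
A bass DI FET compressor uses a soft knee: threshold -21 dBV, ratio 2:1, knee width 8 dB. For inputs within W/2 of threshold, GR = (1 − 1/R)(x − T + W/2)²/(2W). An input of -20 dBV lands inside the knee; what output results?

x − T + W/2 = -20 − (-21) + 4 = 5.
GR = (1 − 1/2) × 5² / 16 = 0.5 × 25 / 16 = 0.78125 dB.
Output = -20 − 0.78125 = -20.78125 dBV.

-20.78125 dBV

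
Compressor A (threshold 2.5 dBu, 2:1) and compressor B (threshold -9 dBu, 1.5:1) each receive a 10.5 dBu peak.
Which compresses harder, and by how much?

B, by 2.5 dB

A: 8 dB over, compressed to 4 dB over, so 4 dB of GR.
B: 19.5 dB over, compressed to 13 dB over, so 6.5 dB of GR.
Difference: 2.5 dB in favour of B.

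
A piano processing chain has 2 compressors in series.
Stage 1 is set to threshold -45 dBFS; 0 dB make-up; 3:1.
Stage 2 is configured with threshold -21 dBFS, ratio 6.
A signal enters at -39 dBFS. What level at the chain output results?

Stage 1: -39 dBFS is 6 dB over -45 dBFS; at 3:1 that becomes 2 dB over, giving -43 dBFS.
Stage 2: below threshold (-43 ≤ -21); passes unchanged; output -43 dBFS.

-43 dBFS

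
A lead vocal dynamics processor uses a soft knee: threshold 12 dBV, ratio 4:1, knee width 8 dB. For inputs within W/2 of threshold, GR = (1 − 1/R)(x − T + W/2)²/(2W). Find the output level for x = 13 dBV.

11.828125 dBV

x − T + W/2 = 13 − 12 + 4 = 5.
GR = (1 − 1/4) × 5² / 16 = 0.75 × 25 / 16 = 1.171875 dB.
Output = 13 − 1.171875 = 11.828125 dBV.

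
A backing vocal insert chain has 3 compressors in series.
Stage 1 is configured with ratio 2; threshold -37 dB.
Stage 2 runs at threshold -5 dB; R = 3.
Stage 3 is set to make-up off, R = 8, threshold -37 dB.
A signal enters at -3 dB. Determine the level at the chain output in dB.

Stage 1: overshoot 34 dB → 34/2 = 17 dB → -20 dB.
Stage 2: -20 dB is at or below the -5 dB threshold — no compression; output -20 dB.
Stage 3: -20 dB is 17 dB over -37 dB; at 8:1 that becomes 2.125 dB over, giving -34.875 dB.

-34.875 dB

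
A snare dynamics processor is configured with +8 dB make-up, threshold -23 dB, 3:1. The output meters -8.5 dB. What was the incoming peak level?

Stripping the +8 dB make-up gives -16.5 dB at the gain stage.
Post-compression overshoot = -16.5 − (-23) = 6.5 dB.
Input overshoot = R × output overshoot = 19.5 dB → input = -23 + 19.5 = -3.5 dB.

-3.5 dB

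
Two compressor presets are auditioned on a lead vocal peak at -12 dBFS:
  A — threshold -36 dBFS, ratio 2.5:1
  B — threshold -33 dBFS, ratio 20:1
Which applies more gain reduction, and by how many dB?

B, by 5.55 dB

A: overshoot 24 dB → output overshoot 9.6 dB → GR 14.4 dB.
B: overshoot 21 dB → output overshoot 1.05 dB → GR 19.95 dB.
B applies 5.55 dB more gain reduction.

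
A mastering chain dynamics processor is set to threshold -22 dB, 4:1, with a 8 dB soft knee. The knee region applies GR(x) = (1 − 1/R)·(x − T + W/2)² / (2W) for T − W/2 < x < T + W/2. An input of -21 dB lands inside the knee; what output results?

x − T + W/2 = -21 − (-22) + 4 = 5.
GR = (1 − 1/4) × 5² / 16 = 0.75 × 25 / 16 = 1.171875 dB.
Output = -21 − 1.171875 = -22.171875 dB.

-22.171875 dB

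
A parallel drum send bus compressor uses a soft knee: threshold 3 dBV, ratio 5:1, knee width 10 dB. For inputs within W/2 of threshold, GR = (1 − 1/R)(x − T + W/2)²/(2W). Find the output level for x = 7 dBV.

3.76 dBV

x − T + W/2 = 7 − 3 + 5 = 9.
GR = (1 − 1/5) × 9² / 20 = 0.8 × 81 / 20 = 3.24 dB.
Output = 7 − 3.24 = 3.76 dBV.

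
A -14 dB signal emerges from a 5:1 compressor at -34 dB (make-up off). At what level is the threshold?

-39 dB

Gain reduction = -14 − (-34) = 20 dB; output overshoot = GR / (R − 1) = 20 / 4 = 5 dB.
Threshold = output − output overshoot = -34 − 5 = -39 dB.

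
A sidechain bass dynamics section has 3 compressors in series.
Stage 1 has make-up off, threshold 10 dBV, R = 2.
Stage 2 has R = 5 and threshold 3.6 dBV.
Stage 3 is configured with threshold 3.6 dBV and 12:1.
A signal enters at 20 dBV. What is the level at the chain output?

3.79 dBV

Stage 1: 10 dB above 10 dBV, reduced 2:1 to 5 dB above → 15 dBV.
Stage 2: 15 dBV is 11.4 dB over 3.6 dBV; at 5:1 that becomes 2.28 dB over, giving 5.88 dBV.
Stage 3: overshoot 2.28 dB → 2.28/12 = 0.19 dB → 3.79 dBV.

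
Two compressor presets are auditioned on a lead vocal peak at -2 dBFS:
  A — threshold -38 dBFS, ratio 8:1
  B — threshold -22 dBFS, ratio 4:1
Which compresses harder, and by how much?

A, by 16.5 dB

A: GR = 36 − 36/8 = 31.5 dB.
B: GR = 20 − 20/4 = 15 dB.
Difference: 16.5 dB in favour of A.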